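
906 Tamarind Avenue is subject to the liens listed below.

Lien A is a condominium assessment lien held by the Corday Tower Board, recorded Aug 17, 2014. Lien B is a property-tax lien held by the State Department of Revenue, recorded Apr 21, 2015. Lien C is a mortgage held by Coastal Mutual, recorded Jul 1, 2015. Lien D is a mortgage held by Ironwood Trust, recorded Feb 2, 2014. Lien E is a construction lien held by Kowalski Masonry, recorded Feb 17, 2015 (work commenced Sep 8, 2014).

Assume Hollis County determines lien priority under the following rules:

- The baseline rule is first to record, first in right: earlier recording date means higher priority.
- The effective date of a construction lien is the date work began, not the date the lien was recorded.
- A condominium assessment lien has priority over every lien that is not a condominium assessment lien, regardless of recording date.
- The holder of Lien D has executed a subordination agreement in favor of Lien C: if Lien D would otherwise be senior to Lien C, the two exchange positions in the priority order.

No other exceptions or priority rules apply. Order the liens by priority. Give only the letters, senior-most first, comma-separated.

A, C, E, B, D

Effective dates: E's effective date is Sep 8, 2014, when work began.
As a condominium assessment lien, A is senior to every other lien.
The other liens, earliest effective date first: D (Feb 2, 2014), E (Sep 8, 2014), B (Apr 21, 2015), C (Jul 1, 2015).
D is senior to C before the subordination, so the two trade places.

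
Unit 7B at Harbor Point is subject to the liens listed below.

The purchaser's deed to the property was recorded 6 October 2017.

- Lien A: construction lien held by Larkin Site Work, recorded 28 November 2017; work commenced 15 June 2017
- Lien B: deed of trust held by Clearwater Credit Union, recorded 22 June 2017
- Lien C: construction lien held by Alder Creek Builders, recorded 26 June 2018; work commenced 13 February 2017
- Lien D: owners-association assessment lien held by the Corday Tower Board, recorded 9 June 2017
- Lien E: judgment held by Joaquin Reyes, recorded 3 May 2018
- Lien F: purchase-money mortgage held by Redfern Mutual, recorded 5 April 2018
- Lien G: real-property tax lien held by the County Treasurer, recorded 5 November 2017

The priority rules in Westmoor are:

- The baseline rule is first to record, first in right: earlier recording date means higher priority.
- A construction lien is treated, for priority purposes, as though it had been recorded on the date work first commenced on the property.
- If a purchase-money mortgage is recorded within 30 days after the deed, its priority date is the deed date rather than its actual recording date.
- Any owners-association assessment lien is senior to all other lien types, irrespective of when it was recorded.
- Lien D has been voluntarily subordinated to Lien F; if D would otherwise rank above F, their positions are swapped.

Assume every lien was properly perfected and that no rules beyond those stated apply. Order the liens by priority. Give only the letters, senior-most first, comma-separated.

F, C, A, B, G, D, E

Effective dates: A's effective date is 15 June 2017, when work began; C's effective date is 13 February 2017, when work began; F missed the 30-day window (181 days after the deed), so its recording date stands.
D, as an owners-association assessment lien, has superpriority and ranks first.
Remaining liens by effective date: C (13 February 2017), A (15 June 2017), B (22 June 2017), G (5 November 2017), F (5 April 2018), E (3 May 2018).
D would otherwise be senior to F, so under the subordination agreement D and F exchange positions.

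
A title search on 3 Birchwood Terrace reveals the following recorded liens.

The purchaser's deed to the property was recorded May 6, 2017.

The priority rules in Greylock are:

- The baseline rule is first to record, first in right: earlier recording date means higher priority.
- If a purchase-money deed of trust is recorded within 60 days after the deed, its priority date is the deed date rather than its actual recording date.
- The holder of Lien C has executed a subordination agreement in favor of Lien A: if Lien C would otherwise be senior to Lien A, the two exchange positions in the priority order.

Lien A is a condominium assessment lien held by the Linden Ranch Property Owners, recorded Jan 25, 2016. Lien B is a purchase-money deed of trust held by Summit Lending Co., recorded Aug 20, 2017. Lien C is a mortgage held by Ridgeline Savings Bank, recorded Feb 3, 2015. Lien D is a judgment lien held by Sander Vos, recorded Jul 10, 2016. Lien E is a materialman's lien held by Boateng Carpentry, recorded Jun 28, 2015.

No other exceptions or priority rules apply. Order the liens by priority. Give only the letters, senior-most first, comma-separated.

A, E, C, D, B

Adjusting effective dates: B was recorded 106 days after the deed, outside the 60-day window, so it keeps its recording date.
Ordering by effective date: C (Feb 3, 2015), E (Jun 28, 2015), A (Jan 25, 2016), D (Jul 10, 2016), B (Aug 20, 2017).
C would otherwise be senior to A, so under the subordination agreement C and A exchange positions.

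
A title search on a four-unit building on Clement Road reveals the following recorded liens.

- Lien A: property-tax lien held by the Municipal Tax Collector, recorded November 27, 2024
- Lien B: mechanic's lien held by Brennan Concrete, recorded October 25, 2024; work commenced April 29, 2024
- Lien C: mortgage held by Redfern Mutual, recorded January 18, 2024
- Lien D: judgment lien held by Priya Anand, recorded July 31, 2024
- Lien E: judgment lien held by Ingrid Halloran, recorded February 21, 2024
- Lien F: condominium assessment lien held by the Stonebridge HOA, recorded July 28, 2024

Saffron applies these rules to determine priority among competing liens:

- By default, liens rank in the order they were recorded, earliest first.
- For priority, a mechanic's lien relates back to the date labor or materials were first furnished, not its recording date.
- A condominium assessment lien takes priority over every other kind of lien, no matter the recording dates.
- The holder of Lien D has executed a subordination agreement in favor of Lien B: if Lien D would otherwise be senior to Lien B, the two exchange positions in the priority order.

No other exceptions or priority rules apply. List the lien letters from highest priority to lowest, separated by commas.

F, C, E, B, D, A

Effective dates after the stated exceptions: B's effective date is April 29, 2024, when work began.
F, as a condominium assessment lien, has superpriority and ranks first.
Among the remaining liens, by effective date: C (January 18, 2024), E (February 21, 2024), B (April 29, 2024), D (July 31, 2024), A (November 27, 2024).
D already ranks below B; the subordination has no effect.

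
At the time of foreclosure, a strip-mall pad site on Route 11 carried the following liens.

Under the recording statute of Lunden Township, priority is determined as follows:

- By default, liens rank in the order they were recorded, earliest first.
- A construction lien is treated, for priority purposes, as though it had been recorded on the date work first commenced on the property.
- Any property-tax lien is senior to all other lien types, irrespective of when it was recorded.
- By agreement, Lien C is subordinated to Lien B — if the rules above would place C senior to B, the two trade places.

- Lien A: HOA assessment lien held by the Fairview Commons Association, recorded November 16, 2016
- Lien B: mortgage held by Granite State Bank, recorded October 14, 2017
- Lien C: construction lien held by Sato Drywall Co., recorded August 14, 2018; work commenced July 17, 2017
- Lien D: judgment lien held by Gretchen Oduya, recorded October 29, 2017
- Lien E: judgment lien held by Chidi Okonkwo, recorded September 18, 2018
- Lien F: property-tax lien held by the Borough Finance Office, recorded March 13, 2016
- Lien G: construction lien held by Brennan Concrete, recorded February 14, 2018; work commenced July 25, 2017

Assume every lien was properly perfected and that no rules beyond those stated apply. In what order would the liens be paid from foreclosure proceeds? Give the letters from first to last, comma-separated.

F, A, B, G, C, D, E

First, effective dates: C is treated as recorded July 17, 2017, the work-commencement date; G relates back to July 25, 2017 (work commenced).
F is a property-tax lien, so it outranks all other liens regardless of date.
Remaining liens by effective date: A (November 16, 2016), C (July 17, 2017), G (July 25, 2017), B (October 14, 2017), D (October 29, 2017), E (September 18, 2018).
C is senior to B before the subordination, so the two trade places.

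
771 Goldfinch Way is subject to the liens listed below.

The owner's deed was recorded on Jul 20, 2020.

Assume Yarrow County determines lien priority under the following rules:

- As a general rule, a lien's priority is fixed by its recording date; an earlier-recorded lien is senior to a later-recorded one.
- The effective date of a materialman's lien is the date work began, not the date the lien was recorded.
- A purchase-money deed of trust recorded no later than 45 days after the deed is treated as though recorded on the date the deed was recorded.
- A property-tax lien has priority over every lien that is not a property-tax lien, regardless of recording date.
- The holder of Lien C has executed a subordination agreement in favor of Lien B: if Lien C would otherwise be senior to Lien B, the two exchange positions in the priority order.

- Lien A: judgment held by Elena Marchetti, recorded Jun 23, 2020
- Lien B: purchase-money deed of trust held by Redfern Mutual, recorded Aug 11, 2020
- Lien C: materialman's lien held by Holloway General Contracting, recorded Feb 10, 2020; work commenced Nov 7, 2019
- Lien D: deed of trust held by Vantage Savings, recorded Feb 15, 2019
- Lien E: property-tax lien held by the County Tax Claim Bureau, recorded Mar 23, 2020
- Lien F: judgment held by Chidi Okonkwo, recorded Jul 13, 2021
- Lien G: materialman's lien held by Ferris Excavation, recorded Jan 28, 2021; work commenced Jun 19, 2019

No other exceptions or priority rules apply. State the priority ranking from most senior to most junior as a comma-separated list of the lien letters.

Effective dates after the stated exceptions: B's effective date is the deed date, Jul 20, 2020; C relates back to Nov 7, 2019 (work commenced); G relates back to Jun 19, 2019 (work commenced).
E, as a property-tax lien, has superpriority and ranks first.
Among the remaining liens, by effective date: D (Feb 15, 2019), G (Jun 19, 2019), C (Nov 7, 2019), A (Jun 23, 2020), B (Jul 20, 2020), F (Jul 13, 2021).
Because C would otherwise rank above B, the subordination swaps them.

E, D, G, B, A, C, F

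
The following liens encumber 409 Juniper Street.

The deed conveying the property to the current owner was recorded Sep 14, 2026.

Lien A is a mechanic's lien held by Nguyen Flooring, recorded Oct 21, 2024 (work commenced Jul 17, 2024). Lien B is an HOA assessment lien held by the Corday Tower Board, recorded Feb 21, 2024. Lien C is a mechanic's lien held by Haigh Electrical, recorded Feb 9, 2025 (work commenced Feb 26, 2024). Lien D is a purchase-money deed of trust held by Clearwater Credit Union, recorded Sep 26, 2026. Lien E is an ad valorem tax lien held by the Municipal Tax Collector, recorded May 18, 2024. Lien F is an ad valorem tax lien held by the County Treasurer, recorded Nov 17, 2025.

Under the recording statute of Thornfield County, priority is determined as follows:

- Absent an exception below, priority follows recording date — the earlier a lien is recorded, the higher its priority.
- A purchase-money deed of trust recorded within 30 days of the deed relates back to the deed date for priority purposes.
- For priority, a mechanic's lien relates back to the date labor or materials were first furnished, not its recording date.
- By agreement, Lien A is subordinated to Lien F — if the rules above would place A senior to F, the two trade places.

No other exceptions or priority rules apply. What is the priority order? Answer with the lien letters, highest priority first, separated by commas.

Adjusting effective dates: A is treated as recorded Jul 17, 2024, the work-commencement date; C relates back to Feb 26, 2024 (work commenced); D was recorded within the 30-day window, so its effective date is the deed date Sep 14, 2026.
By effective date, earliest first: B (Feb 21, 2024), C (Feb 26, 2024), E (May 18, 2024), A (Jul 17, 2024), F (Nov 17, 2025), D (Sep 14, 2026).
Because A would otherwise rank above F, the subordination swaps them.

B, C, E, F, A, D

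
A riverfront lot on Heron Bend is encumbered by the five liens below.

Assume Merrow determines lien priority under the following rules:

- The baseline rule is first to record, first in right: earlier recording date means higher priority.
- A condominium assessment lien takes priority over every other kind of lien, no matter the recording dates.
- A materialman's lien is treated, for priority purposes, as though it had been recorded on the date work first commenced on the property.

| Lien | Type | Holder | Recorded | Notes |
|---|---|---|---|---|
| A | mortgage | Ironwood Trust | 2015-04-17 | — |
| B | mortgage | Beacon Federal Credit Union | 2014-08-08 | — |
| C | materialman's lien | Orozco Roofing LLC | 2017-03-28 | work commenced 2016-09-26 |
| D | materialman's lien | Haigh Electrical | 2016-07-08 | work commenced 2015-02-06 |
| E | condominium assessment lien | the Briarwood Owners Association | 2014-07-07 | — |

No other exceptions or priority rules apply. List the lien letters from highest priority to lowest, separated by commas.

Effective dates after the stated exceptions: C relates back to 2016-09-26 (work commenced); D relates back to 2015-02-06 (work commenced).
As a condominium assessment lien, E is senior to every other lien.
Ordering the rest by effective date: B (2014-08-08), D (2015-02-06), A (2015-04-17), C (2016-09-26).

E, B, D, A, C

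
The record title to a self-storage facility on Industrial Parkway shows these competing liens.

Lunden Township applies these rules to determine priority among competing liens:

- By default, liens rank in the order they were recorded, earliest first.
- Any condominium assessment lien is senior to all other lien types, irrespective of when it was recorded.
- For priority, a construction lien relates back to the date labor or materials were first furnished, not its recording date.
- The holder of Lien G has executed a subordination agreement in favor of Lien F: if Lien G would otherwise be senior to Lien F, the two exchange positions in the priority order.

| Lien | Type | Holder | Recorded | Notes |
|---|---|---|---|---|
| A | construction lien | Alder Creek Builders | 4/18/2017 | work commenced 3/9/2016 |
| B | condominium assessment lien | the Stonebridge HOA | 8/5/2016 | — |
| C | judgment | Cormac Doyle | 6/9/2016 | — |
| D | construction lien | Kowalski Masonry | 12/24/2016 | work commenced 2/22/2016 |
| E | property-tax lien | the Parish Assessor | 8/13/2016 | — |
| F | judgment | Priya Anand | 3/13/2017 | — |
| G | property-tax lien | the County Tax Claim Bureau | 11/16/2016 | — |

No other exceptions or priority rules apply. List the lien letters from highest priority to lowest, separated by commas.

B, D, A, C, E, F, G

Adjusting effective dates: A relates back to 3/9/2016 (work commenced); D relates back to 2/22/2016 (work commenced).
As a condominium assessment lien, B is senior to every other lien.
The other liens, earliest effective date first: D (2/22/2016), A (3/9/2016), C (6/9/2016), E (8/13/2016), G (11/16/2016), F (3/13/2017).
G is senior to F before the subordination, so the two trade places.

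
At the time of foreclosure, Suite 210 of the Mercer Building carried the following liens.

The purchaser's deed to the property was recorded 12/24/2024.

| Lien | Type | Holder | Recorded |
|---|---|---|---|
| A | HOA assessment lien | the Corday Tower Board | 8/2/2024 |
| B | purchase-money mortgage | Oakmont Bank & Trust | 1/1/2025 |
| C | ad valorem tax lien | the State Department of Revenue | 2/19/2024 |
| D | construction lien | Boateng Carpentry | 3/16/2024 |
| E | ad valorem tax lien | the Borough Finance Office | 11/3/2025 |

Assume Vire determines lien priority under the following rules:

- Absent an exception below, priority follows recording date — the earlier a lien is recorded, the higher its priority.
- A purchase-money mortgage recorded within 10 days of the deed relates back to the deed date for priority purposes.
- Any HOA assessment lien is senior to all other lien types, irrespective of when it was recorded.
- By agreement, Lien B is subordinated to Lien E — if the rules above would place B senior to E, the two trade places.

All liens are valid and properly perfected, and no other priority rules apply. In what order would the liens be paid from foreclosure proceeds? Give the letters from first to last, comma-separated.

A, C, D, E, B

Effective dates after the stated exceptions: B relates back to the deed date 12/24/2024.
As an HOA assessment lien, A is senior to every other lien.
Among the remaining liens, by effective date: C (2/19/2024), D (3/16/2024), B (12/24/2024), E (11/3/2025).
B would otherwise be senior to E, so under the subordination agreement B and E exchange positions.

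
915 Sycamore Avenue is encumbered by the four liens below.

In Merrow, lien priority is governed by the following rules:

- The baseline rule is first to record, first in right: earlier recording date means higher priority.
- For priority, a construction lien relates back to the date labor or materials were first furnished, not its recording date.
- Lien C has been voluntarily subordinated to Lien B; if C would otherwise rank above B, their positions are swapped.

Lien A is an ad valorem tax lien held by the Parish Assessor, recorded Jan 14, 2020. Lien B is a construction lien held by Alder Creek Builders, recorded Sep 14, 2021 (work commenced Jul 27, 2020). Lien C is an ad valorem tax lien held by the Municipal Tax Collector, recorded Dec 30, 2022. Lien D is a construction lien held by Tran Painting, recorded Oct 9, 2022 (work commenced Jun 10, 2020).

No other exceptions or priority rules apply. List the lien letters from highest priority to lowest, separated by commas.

Effective dates after the stated exceptions: B's effective date is Jul 27, 2020, when work began; D's effective date is Jun 10, 2020, when work began.
Sorted by effective date: A (Jan 14, 2020), D (Jun 10, 2020), B (Jul 27, 2020), C (Dec 30, 2022).
C is already junior to B, so the subordination agreement changes nothing.

A, D, B, C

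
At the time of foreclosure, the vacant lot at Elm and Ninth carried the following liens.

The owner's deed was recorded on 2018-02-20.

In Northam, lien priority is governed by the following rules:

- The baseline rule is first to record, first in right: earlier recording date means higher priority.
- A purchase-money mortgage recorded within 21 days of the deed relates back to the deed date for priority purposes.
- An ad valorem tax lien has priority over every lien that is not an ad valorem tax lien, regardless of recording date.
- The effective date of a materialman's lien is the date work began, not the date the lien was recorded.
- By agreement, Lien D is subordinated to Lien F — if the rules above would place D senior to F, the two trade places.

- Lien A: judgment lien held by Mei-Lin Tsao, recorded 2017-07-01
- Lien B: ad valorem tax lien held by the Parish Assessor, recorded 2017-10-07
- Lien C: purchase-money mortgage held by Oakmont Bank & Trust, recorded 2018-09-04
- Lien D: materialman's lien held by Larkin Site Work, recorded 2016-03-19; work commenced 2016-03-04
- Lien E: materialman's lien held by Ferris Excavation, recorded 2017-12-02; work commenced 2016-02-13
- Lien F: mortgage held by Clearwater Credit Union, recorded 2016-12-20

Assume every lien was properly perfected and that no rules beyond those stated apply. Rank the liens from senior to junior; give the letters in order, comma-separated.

First, effective dates: C missed the 21-day window (196 days after the deed), so its recording date stands; D is treated as recorded 2016-03-04, the work-commencement date; E is treated as recorded 2016-02-13, the work-commencement date.
B, as an ad valorem tax lien, has superpriority and ranks first.
Ordering the rest by effective date: E (2016-02-13), D (2016-03-04), F (2016-12-20), A (2017-07-01), C (2018-09-04).
D would otherwise be senior to F, so under the subordination agreement D and F exchange positions.

B, E, F, D, A, C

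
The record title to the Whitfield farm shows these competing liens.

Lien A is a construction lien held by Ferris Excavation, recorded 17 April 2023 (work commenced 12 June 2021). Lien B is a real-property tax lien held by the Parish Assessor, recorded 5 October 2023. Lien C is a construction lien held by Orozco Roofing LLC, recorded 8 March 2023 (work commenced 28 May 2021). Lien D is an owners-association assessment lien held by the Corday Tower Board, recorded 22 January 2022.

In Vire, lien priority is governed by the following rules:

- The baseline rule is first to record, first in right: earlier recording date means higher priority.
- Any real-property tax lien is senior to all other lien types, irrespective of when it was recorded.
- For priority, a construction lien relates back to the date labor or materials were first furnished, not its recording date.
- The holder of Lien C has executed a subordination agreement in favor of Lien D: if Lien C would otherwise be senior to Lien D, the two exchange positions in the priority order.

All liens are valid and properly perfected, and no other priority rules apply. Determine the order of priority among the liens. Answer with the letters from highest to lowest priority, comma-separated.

B, D, A, C

Adjusting effective dates: A's effective date is 12 June 2021, when work began; C is treated as recorded 28 May 2021, the work-commencement date.
B is a real-property tax lien, so it outranks all other liens regardless of date.
Among the remaining liens, by effective date: C (28 May 2021), A (12 June 2021), D (22 January 2022).
The subordination applies — C was senior to D — so C and D swap.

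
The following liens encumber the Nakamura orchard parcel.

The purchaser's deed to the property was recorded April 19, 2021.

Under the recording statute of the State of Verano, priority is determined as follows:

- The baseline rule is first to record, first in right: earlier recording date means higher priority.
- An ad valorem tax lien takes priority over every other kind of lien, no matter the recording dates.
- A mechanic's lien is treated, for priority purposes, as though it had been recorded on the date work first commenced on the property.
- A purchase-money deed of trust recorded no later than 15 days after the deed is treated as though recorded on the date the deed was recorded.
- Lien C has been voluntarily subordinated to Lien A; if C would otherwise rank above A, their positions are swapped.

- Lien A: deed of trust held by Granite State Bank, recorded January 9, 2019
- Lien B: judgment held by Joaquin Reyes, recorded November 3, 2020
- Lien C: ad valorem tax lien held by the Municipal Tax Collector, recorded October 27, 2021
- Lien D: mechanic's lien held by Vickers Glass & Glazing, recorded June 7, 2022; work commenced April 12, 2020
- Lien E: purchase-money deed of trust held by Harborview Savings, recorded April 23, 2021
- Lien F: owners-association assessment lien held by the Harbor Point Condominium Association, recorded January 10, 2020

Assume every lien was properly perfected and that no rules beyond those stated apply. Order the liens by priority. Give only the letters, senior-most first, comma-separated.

A, C, F, D, B, E

Effective dates after the stated exceptions: D is treated as recorded April 12, 2020, the work-commencement date; E relates back to the deed date April 19, 2021.
As an ad valorem tax lien, C is senior to every other lien.
Remaining liens by effective date: A (January 9, 2019), F (January 10, 2020), D (April 12, 2020), B (November 3, 2020), E (April 19, 2021).
The subordination applies — C was senior to A — so C and A swap.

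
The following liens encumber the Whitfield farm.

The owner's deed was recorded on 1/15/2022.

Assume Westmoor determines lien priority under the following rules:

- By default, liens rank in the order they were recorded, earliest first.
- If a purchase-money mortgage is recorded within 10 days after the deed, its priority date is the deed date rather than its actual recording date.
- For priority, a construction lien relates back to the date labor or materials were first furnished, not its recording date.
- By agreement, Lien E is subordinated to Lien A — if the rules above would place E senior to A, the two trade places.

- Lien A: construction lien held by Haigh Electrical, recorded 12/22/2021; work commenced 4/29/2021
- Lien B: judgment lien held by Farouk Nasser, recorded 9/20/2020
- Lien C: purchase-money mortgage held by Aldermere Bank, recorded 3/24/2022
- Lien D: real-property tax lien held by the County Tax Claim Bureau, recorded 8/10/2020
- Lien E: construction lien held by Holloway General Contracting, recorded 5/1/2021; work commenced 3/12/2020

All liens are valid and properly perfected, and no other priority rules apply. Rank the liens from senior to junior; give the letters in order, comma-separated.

A, D, B, E, C

Adjusting effective dates: A's effective date is 4/29/2021, when work began; C was recorded 68 days after the deed — beyond 10 days — so no relation-back applies; E's effective date is 3/12/2020, when work began.
By effective date, earliest first: E (3/12/2020), D (8/10/2020), B (9/20/2020), A (4/29/2021), C (3/24/2022).
The subordination applies — E was senior to A — so E and A swap.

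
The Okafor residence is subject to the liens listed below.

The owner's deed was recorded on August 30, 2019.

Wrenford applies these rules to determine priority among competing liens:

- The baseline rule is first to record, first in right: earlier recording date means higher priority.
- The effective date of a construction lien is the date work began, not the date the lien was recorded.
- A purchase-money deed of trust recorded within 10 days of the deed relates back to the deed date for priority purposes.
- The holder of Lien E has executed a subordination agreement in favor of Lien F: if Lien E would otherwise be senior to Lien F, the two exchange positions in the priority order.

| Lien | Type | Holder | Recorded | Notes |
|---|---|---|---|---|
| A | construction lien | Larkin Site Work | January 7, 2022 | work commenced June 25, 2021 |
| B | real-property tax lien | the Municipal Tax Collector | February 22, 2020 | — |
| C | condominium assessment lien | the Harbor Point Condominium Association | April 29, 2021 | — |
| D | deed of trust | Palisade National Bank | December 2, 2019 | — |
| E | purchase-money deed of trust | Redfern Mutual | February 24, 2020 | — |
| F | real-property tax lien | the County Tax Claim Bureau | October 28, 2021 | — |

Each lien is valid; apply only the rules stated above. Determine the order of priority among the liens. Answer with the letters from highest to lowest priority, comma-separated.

D, B, F, C, A, E

Effective dates: A's effective date is June 25, 2021, when work began; E missed the 10-day window (178 days after the deed), so its recording date stands.
By effective date: D (December 2, 2019), B (February 22, 2020), E (February 24, 2020), C (April 29, 2021), A (June 25, 2021), F (October 28, 2021).
Because E would otherwise rank above F, the subordination swaps them.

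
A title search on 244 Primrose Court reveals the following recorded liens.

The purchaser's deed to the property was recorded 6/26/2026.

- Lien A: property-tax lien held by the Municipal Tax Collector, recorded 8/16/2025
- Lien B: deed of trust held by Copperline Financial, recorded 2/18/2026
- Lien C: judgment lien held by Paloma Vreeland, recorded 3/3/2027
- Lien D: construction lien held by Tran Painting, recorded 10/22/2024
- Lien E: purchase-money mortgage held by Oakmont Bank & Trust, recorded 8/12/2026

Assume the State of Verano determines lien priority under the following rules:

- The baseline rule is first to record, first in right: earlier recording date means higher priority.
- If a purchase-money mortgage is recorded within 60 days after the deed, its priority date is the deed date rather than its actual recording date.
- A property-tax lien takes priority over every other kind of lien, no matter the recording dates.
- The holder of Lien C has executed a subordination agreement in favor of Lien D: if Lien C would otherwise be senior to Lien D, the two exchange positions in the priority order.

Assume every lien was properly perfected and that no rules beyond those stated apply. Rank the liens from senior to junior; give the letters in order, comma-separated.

A, D, B, E, C

Effective dates after the stated exceptions: E's effective date is the deed date, 6/26/2026.
A is a property-tax lien and takes priority over every other lien.
Remaining liens by effective date: D (10/22/2024), B (2/18/2026), E (6/26/2026), C (3/3/2027).
C is already junior to D, so the subordination agreement changes nothing.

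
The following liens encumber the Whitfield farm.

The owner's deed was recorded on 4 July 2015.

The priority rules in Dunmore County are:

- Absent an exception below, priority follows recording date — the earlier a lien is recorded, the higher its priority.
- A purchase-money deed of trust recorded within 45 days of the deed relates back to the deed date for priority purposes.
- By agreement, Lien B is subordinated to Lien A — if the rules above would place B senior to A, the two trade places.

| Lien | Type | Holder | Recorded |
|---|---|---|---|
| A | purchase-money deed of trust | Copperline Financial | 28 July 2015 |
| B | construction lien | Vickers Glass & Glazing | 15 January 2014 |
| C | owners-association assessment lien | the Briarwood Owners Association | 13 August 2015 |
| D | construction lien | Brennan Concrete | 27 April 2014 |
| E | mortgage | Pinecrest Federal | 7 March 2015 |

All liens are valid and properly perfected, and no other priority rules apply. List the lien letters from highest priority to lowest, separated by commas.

Effective dates: A was recorded within the 45-day window, so its effective date is the deed date 4 July 2015.
By effective date: B (15 January 2014), D (27 April 2014), E (7 March 2015), A (4 July 2015), C (13 August 2015).
Because B would otherwise rank above A, the subordination swaps them.

A, D, E, B, C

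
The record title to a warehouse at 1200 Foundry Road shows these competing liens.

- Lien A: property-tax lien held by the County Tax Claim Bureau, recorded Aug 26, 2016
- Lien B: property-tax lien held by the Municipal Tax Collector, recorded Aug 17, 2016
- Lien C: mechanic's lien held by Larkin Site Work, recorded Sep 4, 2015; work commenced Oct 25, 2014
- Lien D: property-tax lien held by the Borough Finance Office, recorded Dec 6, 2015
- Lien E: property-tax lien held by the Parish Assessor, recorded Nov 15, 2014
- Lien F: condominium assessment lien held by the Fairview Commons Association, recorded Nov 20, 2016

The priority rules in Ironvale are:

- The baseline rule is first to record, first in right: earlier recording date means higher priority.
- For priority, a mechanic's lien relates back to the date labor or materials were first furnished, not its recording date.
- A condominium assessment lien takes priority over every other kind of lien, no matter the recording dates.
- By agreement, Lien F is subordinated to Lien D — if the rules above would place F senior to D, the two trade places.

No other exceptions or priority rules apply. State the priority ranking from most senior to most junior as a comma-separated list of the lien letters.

First, effective dates: C is treated as recorded Oct 25, 2014, the work-commencement date.
F is a condominium assessment lien, so it outranks all other liens regardless of date.
Among the remaining liens, by effective date: C (Oct 25, 2014), E (Nov 15, 2014), D (Dec 6, 2015), B (Aug 17, 2016), A (Aug 26, 2016).
F is senior to D before the subordination, so the two trade places.

D, C, E, F, B, A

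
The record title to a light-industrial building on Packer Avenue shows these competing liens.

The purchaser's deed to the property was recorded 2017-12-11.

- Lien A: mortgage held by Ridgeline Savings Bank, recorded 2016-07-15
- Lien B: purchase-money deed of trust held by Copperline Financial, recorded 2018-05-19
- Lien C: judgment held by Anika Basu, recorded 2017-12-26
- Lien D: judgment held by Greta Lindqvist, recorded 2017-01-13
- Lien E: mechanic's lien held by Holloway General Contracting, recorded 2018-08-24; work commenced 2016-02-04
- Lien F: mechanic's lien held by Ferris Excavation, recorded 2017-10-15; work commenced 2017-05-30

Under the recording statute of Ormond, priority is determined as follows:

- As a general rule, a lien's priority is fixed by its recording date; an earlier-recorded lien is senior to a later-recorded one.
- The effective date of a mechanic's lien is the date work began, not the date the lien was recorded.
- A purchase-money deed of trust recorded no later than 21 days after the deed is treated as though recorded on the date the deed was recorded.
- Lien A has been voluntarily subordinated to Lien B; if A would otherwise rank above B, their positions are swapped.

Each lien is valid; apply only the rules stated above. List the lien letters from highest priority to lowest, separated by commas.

E, B, D, F, C, A

Effective dates after the stated exceptions: B missed the 21-day window (159 days after the deed), so its recording date stands; E relates back to 2016-02-04 (work commenced); F's effective date is 2017-05-30, when work began.
Ordering by effective date: E (2016-02-04), A (2016-07-15), D (2017-01-13), F (2017-05-30), C (2017-12-26), B (2018-05-19).
A would otherwise be senior to B, so under the subordination agreement A and B exchange positions.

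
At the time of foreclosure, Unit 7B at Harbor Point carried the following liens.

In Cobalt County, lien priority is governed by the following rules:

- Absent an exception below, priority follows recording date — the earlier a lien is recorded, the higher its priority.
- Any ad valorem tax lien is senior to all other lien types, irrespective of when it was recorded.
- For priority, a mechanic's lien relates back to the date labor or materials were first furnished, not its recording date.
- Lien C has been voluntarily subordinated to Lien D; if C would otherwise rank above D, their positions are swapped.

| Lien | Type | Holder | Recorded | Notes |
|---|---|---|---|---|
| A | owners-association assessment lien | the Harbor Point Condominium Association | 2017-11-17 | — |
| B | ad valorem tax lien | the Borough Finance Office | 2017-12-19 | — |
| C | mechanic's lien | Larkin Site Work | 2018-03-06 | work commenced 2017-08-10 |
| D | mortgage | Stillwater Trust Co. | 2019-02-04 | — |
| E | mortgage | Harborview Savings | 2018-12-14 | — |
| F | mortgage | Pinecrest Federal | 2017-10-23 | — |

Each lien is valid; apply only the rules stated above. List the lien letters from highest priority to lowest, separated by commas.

B, D, F, A, E, C

Effective dates after the stated exceptions: C is treated as recorded 2017-08-10, the work-commencement date.
B is an ad valorem tax lien and takes priority over every other lien.
Remaining liens by effective date: C (2017-08-10), F (2017-10-23), A (2017-11-17), E (2018-12-14), D (2019-02-04).
Because C would otherwise rank above D, the subordination swaps them.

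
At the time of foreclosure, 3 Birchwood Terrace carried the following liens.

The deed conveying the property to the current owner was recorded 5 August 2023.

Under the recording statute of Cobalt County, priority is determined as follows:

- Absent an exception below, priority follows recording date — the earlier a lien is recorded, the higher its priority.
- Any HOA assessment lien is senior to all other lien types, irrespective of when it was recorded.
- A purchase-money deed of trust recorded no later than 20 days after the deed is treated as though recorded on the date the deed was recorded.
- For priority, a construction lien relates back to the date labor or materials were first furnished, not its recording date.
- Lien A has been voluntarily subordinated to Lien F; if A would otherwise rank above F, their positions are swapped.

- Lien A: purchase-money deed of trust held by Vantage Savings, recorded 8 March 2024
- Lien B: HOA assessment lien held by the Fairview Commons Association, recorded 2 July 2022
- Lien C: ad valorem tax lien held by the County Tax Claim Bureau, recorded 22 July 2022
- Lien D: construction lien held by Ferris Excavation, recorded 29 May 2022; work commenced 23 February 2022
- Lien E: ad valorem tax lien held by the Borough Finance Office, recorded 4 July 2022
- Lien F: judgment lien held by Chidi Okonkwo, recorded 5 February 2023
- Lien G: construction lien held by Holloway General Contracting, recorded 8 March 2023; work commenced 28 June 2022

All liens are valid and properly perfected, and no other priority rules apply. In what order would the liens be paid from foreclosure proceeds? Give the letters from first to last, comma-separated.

B, D, G, E, C, F, A

Effective dates after the stated exceptions: A was recorded 216 days after the deed — beyond 20 days — so no relation-back applies; D's effective date is 23 February 2022, when work began; G's effective date is 28 June 2022, when work began.
As an HOA assessment lien, B is senior to every other lien.
The other liens, earliest effective date first: D (23 February 2022), G (28 June 2022), E (4 July 2022), C (22 July 2022), F (5 February 2023), A (8 March 2024).
Since A is not senior to F, the subordination leaves the order unchanged.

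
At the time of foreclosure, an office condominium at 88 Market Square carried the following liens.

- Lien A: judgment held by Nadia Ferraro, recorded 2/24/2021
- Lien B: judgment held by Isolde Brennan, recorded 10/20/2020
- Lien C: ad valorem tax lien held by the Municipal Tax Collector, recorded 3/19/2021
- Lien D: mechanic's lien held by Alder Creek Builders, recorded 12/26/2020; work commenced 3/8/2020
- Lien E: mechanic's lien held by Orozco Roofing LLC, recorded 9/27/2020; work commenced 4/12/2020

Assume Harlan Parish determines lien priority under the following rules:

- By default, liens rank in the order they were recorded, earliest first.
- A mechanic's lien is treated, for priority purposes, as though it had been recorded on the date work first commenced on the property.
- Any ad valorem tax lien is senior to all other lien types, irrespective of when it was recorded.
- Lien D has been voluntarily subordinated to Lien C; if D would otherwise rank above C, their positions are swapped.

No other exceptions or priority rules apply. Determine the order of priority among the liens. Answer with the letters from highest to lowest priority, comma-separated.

C, D, E, B, A

Effective dates after the stated exceptions: D relates back to 3/8/2020 (work commenced); E is treated as recorded 4/12/2020, the work-commencement date.
As an ad valorem tax lien, C is senior to every other lien.
The other liens, earliest effective date first: D (3/8/2020), E (4/12/2020), B (10/20/2020), A (2/24/2021).
Since D is not senior to C, the subordination leaves the order unchanged.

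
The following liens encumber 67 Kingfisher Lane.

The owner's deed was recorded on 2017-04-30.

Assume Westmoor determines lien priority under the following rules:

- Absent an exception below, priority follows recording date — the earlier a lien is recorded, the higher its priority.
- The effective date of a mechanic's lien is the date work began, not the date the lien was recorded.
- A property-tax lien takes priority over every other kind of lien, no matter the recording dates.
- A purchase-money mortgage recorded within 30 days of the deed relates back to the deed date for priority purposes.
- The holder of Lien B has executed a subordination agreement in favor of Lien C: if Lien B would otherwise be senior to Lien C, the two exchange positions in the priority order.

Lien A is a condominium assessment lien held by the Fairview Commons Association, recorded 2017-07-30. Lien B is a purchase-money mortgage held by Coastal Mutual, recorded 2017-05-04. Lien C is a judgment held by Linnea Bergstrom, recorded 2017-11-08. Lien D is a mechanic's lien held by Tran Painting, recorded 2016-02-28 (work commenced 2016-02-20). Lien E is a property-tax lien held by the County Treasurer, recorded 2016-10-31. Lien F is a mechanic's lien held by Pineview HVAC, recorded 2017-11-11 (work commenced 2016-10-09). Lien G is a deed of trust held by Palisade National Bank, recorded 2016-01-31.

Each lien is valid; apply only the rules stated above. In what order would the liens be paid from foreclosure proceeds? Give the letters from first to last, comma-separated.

E, G, D, F, C, A, B

Effective dates: B was recorded within the 30-day window, so its effective date is the deed date 2017-04-30; D relates back to 2016-02-20 (work commenced); F relates back to 2016-10-09 (work commenced).
As a property-tax lien, E is senior to every other lien.
Among the remaining liens, by effective date: G (2016-01-31), D (2016-02-20), F (2016-10-09), B (2017-04-30), A (2017-07-30), C (2017-11-08).
B is senior to C before the subordination, so the two trade places.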